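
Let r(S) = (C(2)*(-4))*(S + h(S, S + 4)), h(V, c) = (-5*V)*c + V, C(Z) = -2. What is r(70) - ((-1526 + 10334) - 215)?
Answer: -214673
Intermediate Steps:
h(V, c) = V - 5*V*c (h(V, c) = -5*V*c + V = V - 5*V*c)
r(S) = 8*S + 8*S*(-19 - 5*S) (r(S) = (-2*(-4))*(S + S*(1 - 5*(S + 4))) = 8*(S + S*(1 - 5*(4 + S))) = 8*(S + S*(1 + (-20 - 5*S))) = 8*(S + S*(-19 - 5*S)) = 8*S + 8*S*(-19 - 5*S))
r(70) - ((-1526 + 10334) - 215) = 8*70*(-18 - 5*70) - ((-1526 + 10334) - 215) = 8*70*(-18 - 350) - (8808 - 215) = 8*70*(-368) - 1*8593 = -206080 - 8593 = -214673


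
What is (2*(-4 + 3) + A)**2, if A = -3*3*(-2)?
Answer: 256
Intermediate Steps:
A = 18 (A = -9*(-2) = 18)
(2*(-4 + 3) + A)**2 = (2*(-4 + 3) + 18)**2 = (2*(-1) + 18)**2 = (-2 + 18)**2 = 16**2 = 256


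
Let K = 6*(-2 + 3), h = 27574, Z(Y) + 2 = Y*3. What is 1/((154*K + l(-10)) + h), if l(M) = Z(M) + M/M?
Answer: 1/28467 ≈ 3.5128e-5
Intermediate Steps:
Z(Y) = -2 + 3*Y (Z(Y) = -2 + Y*3 = -2 + 3*Y)
K = 6 (K = 6*1 = 6)
l(M) = -1 + 3*M (l(M) = (-2 + 3*M) + M/M = (-2 + 3*M) + 1 = -1 + 3*M)
1/((154*K + l(-10)) + h) = 1/((154*6 + (-1 + 3*(-10))) + 27574) = 1/((924 + (-1 - 30)) + 27574) = 1/((924 - 31) + 27574) = 1/(893 + 27574) = 1/28467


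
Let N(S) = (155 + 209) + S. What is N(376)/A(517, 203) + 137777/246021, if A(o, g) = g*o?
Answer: 14641889467/25820149971 ≈ 0.56707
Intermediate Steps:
N(S) = 364 + S
N(376)/A(517, 203) + 137777/246021 = (364 + 376)/((203*517)) + 137777/246021 = 740/104951 + 137777*(1/246021) = 740*(1/104951) + 137777/246021 = 740/104951 + 137777/246021 = 14641889467/25820149971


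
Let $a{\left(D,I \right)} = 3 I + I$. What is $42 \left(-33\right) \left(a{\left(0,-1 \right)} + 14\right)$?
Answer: $-13860$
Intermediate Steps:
$a{\left(D,I \right)} = 4 I$
$42 \left(-33\right) \left(a{\left(0,-1 \right)} + 14\right) = 42 \left(-33\right) \left(4 \left(-1\right) + 14\right) = - 1386 \left(-4 + 14\right) = \left(-1386\right) 10 = -13860$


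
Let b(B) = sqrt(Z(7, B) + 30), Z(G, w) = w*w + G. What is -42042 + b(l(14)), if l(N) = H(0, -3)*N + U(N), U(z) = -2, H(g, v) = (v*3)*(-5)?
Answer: -42042 + sqrt(394421) ≈ -41414.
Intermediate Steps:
H(g, v) = -15*v (H(g, v) = (3*v)*(-5) = -15*v)
l(N) = -2 + 45*N (l(N) = (-15*(-3))*N - 2 = 45*N - 2 = -2 + 45*N)
Z(G, w) = G + w**2 (Z(G, w) = w**2 + G = G + w**2)
b(B) = sqrt(37 + B**2) (b(B) = sqrt((7 + B**2) + 30) = sqrt(37 + B**2))
-42042 + b(l(14)) = -42042 + sqrt(37 + (-2 + 45*14)**2) = -42042 + sqrt(37 + (-2 + 630)**2) = -42042 + sqrt(37 + 628**2) = -42042 + sqrt(37 + 394384) = -42042 + sqrt(394421)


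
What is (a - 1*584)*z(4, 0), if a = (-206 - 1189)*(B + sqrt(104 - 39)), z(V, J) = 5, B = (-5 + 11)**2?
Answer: -254020 - 6975*sqrt(65) ≈ -3.1025e+5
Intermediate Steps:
B = 36 (B = 6**2 = 36)
a = -50220 - 1395*sqrt(65) (a = (-206 - 1189)*(36 + sqrt(104 - 39)) = -1395*(36 + sqrt(65)) = -50220 - 1395*sqrt(65) ≈ -61467.)
(a - 1*584)*z(4, 0) = ((-50220 - 1395*sqrt(65)) - 1*584)*5 = ((-50220 - 1395*sqrt(65)) - 584)*5 = (-50804 - 1395*sqrt(65))*5 = -254020 - 6975*sqrt(65)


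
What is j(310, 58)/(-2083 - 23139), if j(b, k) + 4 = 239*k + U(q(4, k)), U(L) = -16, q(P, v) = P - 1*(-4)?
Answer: -6921/12611 ≈ -0.54881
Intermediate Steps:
q(P, v) = 4 + P (q(P, v) = P + 4 = 4 + P)
j(b, k) = -20 + 239*k (j(b, k) = -4 + (239*k - 16) = -4 + (-16 + 239*k) = -20 + 239*k)
j(310, 58)/(-2083 - 23139) = (-20 + 239*58)/(-2083 - 23139) = (-20 + 13862)/(-25222) = 13842*(-1/25222) = -6921/12611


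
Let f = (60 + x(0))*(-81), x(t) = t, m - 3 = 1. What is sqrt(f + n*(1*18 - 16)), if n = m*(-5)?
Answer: 70*I ≈ 70.0*I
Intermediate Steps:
m = 4 (m = 3 + 1 = 4)
n = -20 (n = 4*(-5) = -20)
f = -4860 (f = (60 + 0)*(-81) = 60*(-81) = -4860)
sqrt(f + n*(1*18 - 16)) = sqrt(-4860 - 20*(1*18 - 16)) = sqrt(-4860 - 20*(18 - 16)) = sqrt(-4860 - 20*2) = sqrt(-4860 - 40) = sqrt(-4900) = 70*I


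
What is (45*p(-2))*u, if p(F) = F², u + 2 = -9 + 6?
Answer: -900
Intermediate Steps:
u = -5 (u = -2 + (-9 + 6) = -2 - 3 = -5)
(45*p(-2))*u = (45*(-2)²)*(-5) = (45*4)*(-5) = 180*(-5) = -900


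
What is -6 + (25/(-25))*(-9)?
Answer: 3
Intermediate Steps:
-6 + (25/(-25))*(-9) = -6 + (25*(-1/25))*(-9) = -6 - 1*(-9) = -6 + 9 = 3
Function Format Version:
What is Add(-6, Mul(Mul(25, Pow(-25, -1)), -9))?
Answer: 3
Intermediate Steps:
Add(-6, Mul(Mul(25, Pow(-25, -1)), -9)) = Add(-6, Mul(Mul(25, Rational(-1, 25)), -9)) = Add(-6, Mul(-1, -9)) = Add(-6, 9) = 3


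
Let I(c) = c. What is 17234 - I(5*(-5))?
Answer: 17259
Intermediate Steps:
17234 - I(5*(-5)) = 17234 - 5*(-5) = 17234 - 1*(-25) = 17234 + 25 = 17259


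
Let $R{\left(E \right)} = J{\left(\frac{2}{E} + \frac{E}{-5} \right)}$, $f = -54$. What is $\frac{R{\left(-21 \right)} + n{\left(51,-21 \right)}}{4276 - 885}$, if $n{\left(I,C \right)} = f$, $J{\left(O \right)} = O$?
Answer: $- \frac{5239}{356055} \approx -0.014714$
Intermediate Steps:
$n{\left(I,C \right)} = -54$
$R{\left(E \right)} = \frac{2}{E} - \frac{E}{5}$ ($R{\left(E \right)} = \frac{2}{E} + \frac{E}{-5} = \frac{2}{E} + E \left(- \frac{1}{5}\right) = \frac{2}{E} - \frac{E}{5}$)
$\frac{R{\left(-21 \right)} + n{\left(51,-21 \right)}}{4276 - 885} = \frac{\left(\frac{2}{-21} - - \frac{21}{5}\right) - 54}{4276 - 885} = \frac{\left(2 \left(- \frac{1}{21}\right) + \frac{21}{5}\right) - 54}{3391} = \left(\left(- \frac{2}{21} + \frac{21}{5}\right) - 54\right) \frac{1}{3391} = \left(\frac{431}{105} - 54\right) \frac{1}{3391} = \left(- \frac{5239}{105}\right) \frac{1}{3391} = - \frac{5239}{356055}$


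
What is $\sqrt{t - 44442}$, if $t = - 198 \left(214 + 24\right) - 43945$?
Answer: $i \sqrt{135511} \approx 368.12 i$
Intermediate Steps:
$t = -91069$ ($t = \left(-198\right) 238 - 43945 = -47124 - 43945 = -91069$)
$\sqrt{t - 44442} = \sqrt{-91069 - 44442} = \sqrt{-135511} = i \sqrt{135511}$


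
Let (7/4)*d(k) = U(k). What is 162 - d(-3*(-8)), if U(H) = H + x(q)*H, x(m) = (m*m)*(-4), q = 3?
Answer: 642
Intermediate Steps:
x(m) = -4*m² (x(m) = m²*(-4) = -4*m²)
U(H) = -35*H (U(H) = H + (-4*3²)*H = H + (-4*9)*H = H - 36*H = -35*H)
d(k) = -20*k (d(k) = 4*(-35*k)/7 = -20*k)
162 - d(-3*(-8)) = 162 - (-20)*(-3*(-8)) = 162 - (-20)*24 = 162 - 1*(-480) = 162 + 480 = 642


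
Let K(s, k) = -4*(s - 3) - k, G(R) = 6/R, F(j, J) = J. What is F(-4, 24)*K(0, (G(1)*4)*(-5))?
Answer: 3168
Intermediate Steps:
K(s, k) = 12 - k - 4*s (K(s, k) = -4*(-3 + s) - k = (12 - 4*s) - k = 12 - k - 4*s)
F(-4, 24)*K(0, (G(1)*4)*(-5)) = 24*(12 - (6/1)*4*(-5) - 4*0) = 24*(12 - (6*1)*4*(-5) + 0) = 24*(12 - 6*4*(-5) + 0) = 24*(12 - 24*(-5) + 0) = 24*(12 - 1*(-120) + 0) = 24*(12 + 120 + 0) = 24*132 = 3168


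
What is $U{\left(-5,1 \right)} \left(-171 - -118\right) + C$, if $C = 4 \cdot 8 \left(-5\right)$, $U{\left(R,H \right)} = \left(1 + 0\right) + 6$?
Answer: $-531$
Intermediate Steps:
$U{\left(R,H \right)} = 7$ ($U{\left(R,H \right)} = 1 + 6 = 7$)
$C = -160$ ($C = 32 \left(-5\right) = -160$)
$U{\left(-5,1 \right)} \left(-171 - -118\right) + C = 7 \left(-171 - -118\right) - 160 = 7 \left(-171 + 118\right) - 160 = 7 \left(-53\right) - 160 = -371 - 160 = -531$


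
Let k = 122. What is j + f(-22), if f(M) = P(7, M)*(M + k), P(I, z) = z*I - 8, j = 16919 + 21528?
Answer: 22247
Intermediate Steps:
j = 38447
P(I, z) = -8 + I*z (P(I, z) = I*z - 8 = -8 + I*z)
f(M) = (-8 + 7*M)*(122 + M) (f(M) = (-8 + 7*M)*(M + 122) = (-8 + 7*M)*(122 + M))
j + f(-22) = 38447 + (-8 + 7*(-22))*(122 - 22) = 38447 + (-8 - 154)*100 = 38447 - 162*100 = 38447 - 16200 = 22247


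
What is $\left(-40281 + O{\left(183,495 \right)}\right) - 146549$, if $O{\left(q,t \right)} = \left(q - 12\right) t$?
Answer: $-102185$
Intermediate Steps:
$O{\left(q,t \right)} = t \left(-12 + q\right)$ ($O{\left(q,t \right)} = \left(-12 + q\right) t = t \left(-12 + q\right)$)
$\left(-40281 + O{\left(183,495 \right)}\right) - 146549 = \left(-40281 + 495 \left(-12 + 183\right)\right) - 146549 = \left(-40281 + 495 \cdot 171\right) - 146549 = \left(-40281 + 84645\right) - 146549 = 44364 - 146549 = -102185$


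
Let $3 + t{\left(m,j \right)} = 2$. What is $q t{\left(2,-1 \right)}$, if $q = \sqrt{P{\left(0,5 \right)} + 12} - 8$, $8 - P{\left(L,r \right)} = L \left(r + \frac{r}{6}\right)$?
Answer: $8 - 2 \sqrt{5} \approx 3.5279$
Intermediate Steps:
$t{\left(m,j \right)} = -1$ ($t{\left(m,j \right)} = -3 + 2 = -1$)
$P{\left(L,r \right)} = 8 - \frac{7 L r}{6}$ ($P{\left(L,r \right)} = 8 - L \left(r + \frac{r}{6}\right) = 8 - L \frac{7 r}{6} = 8 - \frac{7 L r}{6}$)
$q = -8 + 2 \sqrt{5}$ ($q = \sqrt{\left(8 - 0 \cdot 5\right) + 12} - 8 = \sqrt{\left(8 + 0\right) + 12} - 8 = \sqrt{8 + 12} - 8 = \sqrt{20} - 8 = 2 \sqrt{5} - 8 = -8 + 2 \sqrt{5} \approx -3.5279$)
$q t{\left(2,-1 \right)} = \left(-8 + 2 \sqrt{5}\right) \left(-1\right) = 8 - 2 \sqrt{5}$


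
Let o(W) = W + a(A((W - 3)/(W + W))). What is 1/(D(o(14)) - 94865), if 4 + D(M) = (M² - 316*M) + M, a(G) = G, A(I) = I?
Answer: -784/77769347 ≈ -1.0081e-5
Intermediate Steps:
o(W) = W + (-3 + W)/(2*W) (o(W) = W + (W - 3)/(W + W) = W + (-3 + W)/((2*W)) = W + (-3 + W)*(1/(2*W)) = W + (-3 + W)/(2*W))
D(M) = -4 + M² - 315*M (D(M) = -4 + ((M² - 316*M) + M) = -4 + (M² - 315*M) = -4 + M² - 315*M)
1/(D(o(14)) - 94865) = 1/((-4 + (½ + 14 - 3/2/14)² - 315*(½ + 14 - 3/2/14)) - 94865) = 1/((-4 + (½ + 14 - 3/2*1/14)² - 315*(½ + 14 - 3/2*1/14)) - 94865) = 1/((-4 + (½ + 14 - 3/28)² - 315*(½ + 14 - 3/28)) - 94865) = 1/((-4 + (403/28)² - 315*403/28) - 94865) = 1/((-4 + 162409/784 - 18135/4) - 94865) = 1/(-3395187/784 - 94865) = 1/(-77769347/784) = -784/77769347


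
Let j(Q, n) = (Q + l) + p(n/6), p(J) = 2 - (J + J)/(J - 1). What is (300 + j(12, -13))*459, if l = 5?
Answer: 2770065/19 ≈ 1.4579e+5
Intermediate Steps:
p(J) = 2 - 2*J/(-1 + J)
j(Q, n) = 5 + Q - 2/(-1 + n/6) (j(Q, n) = (Q + 5) - 2/(-1 + n/6) = (5 + Q) - 2/(-1 + n*(⅙)) = (5 + Q) - 2/(-1 + n/6) = 5 + Q - 2/(-1 + n/6))
(300 + j(12, -13))*459 = (300 + (-12 + (-6 - 13)*(5 + 12))/(-6 - 13))*459 = (300 + (-12 - 19*17)/(-19))*459 = (300 - (-12 - 323)/19)*459 = (300 - 1/19*(-335))*459 = (300 + 335/19)*459 = (6035/19)*459 = 2770065/19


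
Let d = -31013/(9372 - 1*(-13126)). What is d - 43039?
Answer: -968322435/22498 ≈ -43040.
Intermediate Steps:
d = -31013/22498 (d = -31013/(9372 + 13126) = -31013/22498 ≈ -1.3785)
d - 43039 = -31013/22498 - 43039 = -968322435/22498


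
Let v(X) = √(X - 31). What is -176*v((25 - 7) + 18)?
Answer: -176*√5 ≈ -393.55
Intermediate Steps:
v(X) = √(-31 + X)
-176*v((25 - 7) + 18) = -176*√(-31 + ((25 - 7) + 18)) = -176*√(-31 + (18 + 18)) = -176*√(-31 + 36) = -176*√5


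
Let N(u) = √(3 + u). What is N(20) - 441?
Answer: -441 + √23 ≈ -436.20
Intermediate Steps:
N(20) - 441 = √(3 + 20) - 441 = √23 - 441 = -441 + √23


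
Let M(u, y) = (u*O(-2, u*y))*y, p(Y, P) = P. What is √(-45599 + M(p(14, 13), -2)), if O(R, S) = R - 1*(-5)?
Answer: I*√45677 ≈ 213.72*I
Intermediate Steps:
O(R, S) = 5 + R (O(R, S) = R + 5 = 5 + R)
M(u, y) = 3*u*y (M(u, y) = (u*(5 - 2))*y = (u*3)*y = (3*u)*y = 3*u*y)
√(-45599 + M(p(14, 13), -2)) = √(-45599 + 3*13*(-2)) = √(-45599 - 78) = √(-45677) = I*√45677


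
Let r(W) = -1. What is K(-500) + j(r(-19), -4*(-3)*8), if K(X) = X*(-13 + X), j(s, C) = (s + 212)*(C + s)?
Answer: 276545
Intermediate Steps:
j(s, C) = (212 + s)*(C + s)
K(-500) + j(r(-19), -4*(-3)*8) = -500*(-13 - 500) + ((-1)**2 + 212*(-4*(-3)*8) + 212*(-1) + (-4*(-3)*8)*(-1)) = -500*(-513) + (1 + 212*(12*8) - 212 + (12*8)*(-1)) = 256500 + (1 + 212*96 - 212 + 96*(-1)) = 256500 + (1 + 20352 - 212 - 96) = 256500 + 20045 = 276545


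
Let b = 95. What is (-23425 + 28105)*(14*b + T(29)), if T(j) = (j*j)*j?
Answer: 120364920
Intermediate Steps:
T(j) = j**3 (T(j) = j**2*j = j**3)
(-23425 + 28105)*(14*b + T(29)) = (-23425 + 28105)*(14*95 + 29**3) = 4680*(1330 + 24389) = 4680*25719 = 120364920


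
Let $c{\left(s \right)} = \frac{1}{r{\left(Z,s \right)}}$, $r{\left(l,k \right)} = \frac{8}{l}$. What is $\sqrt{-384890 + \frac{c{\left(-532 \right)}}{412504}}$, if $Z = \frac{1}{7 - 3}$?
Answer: $\frac{i \sqrt{261970836822581397}}{825008} \approx 620.39 i$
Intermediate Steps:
$Z = \frac{1}{4} \approx 0.25$
$c{\left(s \right)} = \frac{1}{32}$ ($c{\left(s \right)} = \frac{1}{8 \frac{1}{\frac{1}{4}}} = \frac{1}{8 \cdot 4} = \frac{1}{32}$)
$\sqrt{-384890 + \frac{c{\left(-532 \right)}}{412504}} = \sqrt{-384890 + \frac{1}{32 \cdot 412504}} = \sqrt{-384890 + \frac{1}{32} \cdot \frac{1}{412504}} = \sqrt{-384890 + \frac{1}{13200128}} = \sqrt{- \frac{5080597265919}{13200128}} = \frac{i \sqrt{261970836822581397}}{825008}$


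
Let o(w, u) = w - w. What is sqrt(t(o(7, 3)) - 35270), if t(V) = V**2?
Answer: I*sqrt(35270) ≈ 187.8*I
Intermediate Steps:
o(w, u) = 0
sqrt(t(o(7, 3)) - 35270) = sqrt(0**2 - 35270) = sqrt(0 - 35270) = sqrt(-35270) = I*sqrt(35270)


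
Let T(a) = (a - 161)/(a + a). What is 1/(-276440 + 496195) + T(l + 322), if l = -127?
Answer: 747206/8570445 ≈ 0.087184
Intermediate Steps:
T(a) = (-161 + a)/(2*a) (T(a) = (-161 + a)/((2*a)) = (-161 + a)*(1/(2*a)) = (-161 + a)/(2*a))
1/(-276440 + 496195) + T(l + 322) = 1/(-276440 + 496195) + (-161 + (-127 + 322))/(2*(-127 + 322)) = 1/219755 + (½)*(-161 + 195)/195 = 1/219755 + (½)*(1/195)*34 = 1/219755 + 17/195 = 747206/8570445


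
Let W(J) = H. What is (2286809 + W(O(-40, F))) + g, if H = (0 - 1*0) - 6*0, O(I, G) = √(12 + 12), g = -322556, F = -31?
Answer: 1964253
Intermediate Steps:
O(I, G) = 2*√6 (O(I, G) = √24 = 2*√6)
H = 0 (H = (0 + 0) + 0 = 0 + 0 = 0)
W(J) = 0
(2286809 + W(O(-40, F))) + g = (2286809 + 0) - 322556 = 2286809 - 322556 = 1964253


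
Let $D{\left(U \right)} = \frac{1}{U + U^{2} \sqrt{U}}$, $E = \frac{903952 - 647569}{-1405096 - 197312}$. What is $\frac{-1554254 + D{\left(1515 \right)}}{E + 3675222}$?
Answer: $- \frac{2186726052228584880394988}{5170778614853548535634705} + \frac{267068 \sqrt{1515}}{3413055191322474280947} \approx -0.4229$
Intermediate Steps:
$E = - \frac{85461}{534136}$ ($E = \frac{256383}{-1602408} = 256383 \left(- \frac{1}{1602408}\right) = - \frac{85461}{534136} \approx -0.16$)
$D{\left(U \right)} = \frac{1}{U + U^{\frac{5}{2}}}$
$\frac{-1554254 + D{\left(1515 \right)}}{E + 3675222} = \frac{-1554254 + \frac{1}{1515 + 1515^{\frac{5}{2}}}}{- \frac{85461}{534136} + 3675222} = \frac{-1554254 + \frac{1}{1515 + 2295225 \sqrt{1515}}}{\frac{1963068292731}{534136}} = \left(-1554254 + \frac{1}{1515 + 2295225 \sqrt{1515}}\right) \frac{534136}{1963068292731} = - \frac{63860231888}{151005253287} + \frac{534136}{1963068292731 \left(1515 + 2295225 \sqrt{1515}\right)}$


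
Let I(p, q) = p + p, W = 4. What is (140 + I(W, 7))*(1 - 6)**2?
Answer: 3700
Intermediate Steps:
I(p, q) = 2*p
(140 + I(W, 7))*(1 - 6)**2 = (140 + 2*4)*(1 - 6)**2 = (140 + 8)*(-5)**2 = 148*25 = 3700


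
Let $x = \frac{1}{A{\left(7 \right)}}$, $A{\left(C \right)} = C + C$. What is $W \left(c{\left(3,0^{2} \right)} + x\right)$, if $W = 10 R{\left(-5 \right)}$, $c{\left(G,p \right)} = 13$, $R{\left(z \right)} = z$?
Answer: $- \frac{4575}{7} \approx -653.57$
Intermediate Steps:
$A{\left(C \right)} = 2 C$
$W = -50$ ($W = 10 \left(-5\right) = -50$)
$x = \frac{1}{14}$ ($x = \frac{1}{2 \cdot 7} = \frac{1}{14} \approx 0.071429$)
$W \left(c{\left(3,0^{2} \right)} + x\right) = - 50 \left(13 + \frac{1}{14}\right) = \left(-50\right) \frac{183}{14} = - \frac{4575}{7}$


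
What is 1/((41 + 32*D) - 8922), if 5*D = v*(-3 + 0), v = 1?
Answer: -5/44501 ≈ -0.00011236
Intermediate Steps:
D = -⅗ (D = (1*(-3 + 0))/5 = (1*(-3))/5 = (⅕)*(-3) = -⅗ ≈ -0.60000)
1/((41 + 32*D) - 8922) = 1/((41 + 32*(-⅗)) - 8922) = 1/((41 - 96/5) - 8922) = 1/(109/5 - 8922) = 1/(-44501/5) = -5/44501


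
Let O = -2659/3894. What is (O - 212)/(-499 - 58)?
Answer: 828187/2168958 ≈ 0.38184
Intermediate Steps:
O = -2659/3894 (O = -2659*1/3894 = -2659/3894 ≈ -0.68285)
(O - 212)/(-499 - 58) = (-2659/3894 - 212)/(-499 - 58) = -828187/3894/(-557) = -828187/3894*(-1/557) = 828187/2168958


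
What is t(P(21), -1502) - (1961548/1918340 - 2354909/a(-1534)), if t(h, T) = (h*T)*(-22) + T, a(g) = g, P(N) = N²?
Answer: 10718440447431357/735683390 ≈ 1.4569e+7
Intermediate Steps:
t(h, T) = T - 22*T*h (t(h, T) = (T*h)*(-22) + T = -22*T*h + T = T - 22*T*h)
t(P(21), -1502) - (1961548/1918340 - 2354909/a(-1534)) = -1502*(1 - 22*21²) - (1961548/1918340 - 2354909/(-1534)) = -1502*(1 - 22*441) - (1961548*(1/1918340) - 2354909*(-1/1534)) = -1502*(1 - 9702) - (490387/479585 + 2354909/1534) = -1502*(-9701) - 1*1130131286423/735683390 = 14570902 - 1130131286423/735683390 = 10718440447431357/735683390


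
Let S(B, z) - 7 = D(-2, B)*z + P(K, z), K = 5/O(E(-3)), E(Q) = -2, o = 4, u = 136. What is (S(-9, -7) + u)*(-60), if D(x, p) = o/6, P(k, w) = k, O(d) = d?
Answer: -8150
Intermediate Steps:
K = -5/2 (K = 5/(-2) = 5*(-½) = -5/2 ≈ -2.5000)
D(x, p) = ⅔ (D(x, p) = 4/6 = 4*(⅙) = ⅔)
S(B, z) = 9/2 + 2*z/3 (S(B, z) = 7 + (2*z/3 - 5/2) = 7 + (-5/2 + 2*z/3) = 9/2 + 2*z/3)
(S(-9, -7) + u)*(-60) = ((9/2 + (⅔)*(-7)) + 136)*(-60) = ((9/2 - 14/3) + 136)*(-60) = (-⅙ + 136)*(-60) = (815/6)*(-60) = -8150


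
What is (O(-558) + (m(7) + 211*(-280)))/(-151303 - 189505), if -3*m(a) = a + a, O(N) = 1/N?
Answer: 32969245/190170864 ≈ 0.17337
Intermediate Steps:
m(a) = -2*a/3 (m(a) = -(a + a)/3 = -2*a/3)
(O(-558) + (m(7) + 211*(-280)))/(-151303 - 189505) = (1/(-558) + (-⅔*7 + 211*(-280)))/(-151303 - 189505) = (-1/558 + (-14/3 - 59080))/(-340808) = (-1/558 - 177254/3)*(-1/340808) = -32969245/558*(-1/340808) = 32969245/190170864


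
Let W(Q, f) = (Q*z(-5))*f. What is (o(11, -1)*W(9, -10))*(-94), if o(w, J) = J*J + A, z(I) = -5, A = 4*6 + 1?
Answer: -1099800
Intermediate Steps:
A = 25 (A = 24 + 1 = 25)
W(Q, f) = -5*Q*f (W(Q, f) = (Q*(-5))*f = (-5*Q)*f = -5*Q*f)
o(w, J) = 25 + J² (o(w, J) = J*J + 25 = J² + 25 = 25 + J²)
(o(11, -1)*W(9, -10))*(-94) = ((25 + (-1)²)*(-5*9*(-10)))*(-94) = ((25 + 1)*450)*(-94) = (26*450)*(-94) = 11700*(-94) = -1099800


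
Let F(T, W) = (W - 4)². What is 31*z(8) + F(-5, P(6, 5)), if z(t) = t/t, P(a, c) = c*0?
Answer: 47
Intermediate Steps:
P(a, c) = 0
F(T, W) = (-4 + W)²
z(t) = 1
31*z(8) + F(-5, P(6, 5)) = 31*1 + (-4 + 0)² = 31 + (-4)² = 31 + 16 = 47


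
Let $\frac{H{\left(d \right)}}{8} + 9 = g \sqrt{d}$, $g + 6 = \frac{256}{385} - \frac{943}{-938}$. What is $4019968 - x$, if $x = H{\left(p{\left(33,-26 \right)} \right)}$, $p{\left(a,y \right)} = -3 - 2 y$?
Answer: $\frac{14814740884}{3685} \approx 4.0203 \cdot 10^{6}$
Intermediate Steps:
$g = - \frac{223371}{51590}$ ($g = -6 + \left(\frac{256}{385} - \frac{943}{-938}\right) = -6 + \left(256 \cdot \frac{1}{385} - - \frac{943}{938}\right) = -6 + \left(\frac{256}{385} + \frac{943}{938}\right) = -6 + \frac{86169}{51590} = - \frac{223371}{51590} \approx -4.3297$)
$H{\left(d \right)} = -72 - \frac{893484 \sqrt{d}}{25795}$ ($H{\left(d \right)} = -72 + 8 \left(- \frac{223371 \sqrt{d}}{51590}\right) = -72 - \frac{893484 \sqrt{d}}{25795}$)
$x = - \frac{1158804}{3685}$ ($x = -72 - \frac{893484 \sqrt{-3 - -52}}{25795} = -72 - \frac{893484 \sqrt{-3 + 52}}{25795} = -72 - \frac{893484 \sqrt{49}}{25795} = -72 - \frac{893484}{3685} = - \frac{1158804}{3685} \approx -314.47$)
$4019968 - x = 4019968 - - \frac{1158804}{3685} = 4019968 + \frac{1158804}{3685} = \frac{14814740884}{3685}$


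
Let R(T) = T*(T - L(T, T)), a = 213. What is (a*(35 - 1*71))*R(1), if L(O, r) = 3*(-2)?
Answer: -53676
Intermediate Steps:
L(O, r) = -6
R(T) = T*(6 + T) (R(T) = T*(T - 1*(-6)) = T*(T + 6) = T*(6 + T))
(a*(35 - 1*71))*R(1) = (213*(35 - 1*71))*(1*(6 + 1)) = (213*(35 - 71))*(1*7) = (213*(-36))*7 = -7668*7 = -53676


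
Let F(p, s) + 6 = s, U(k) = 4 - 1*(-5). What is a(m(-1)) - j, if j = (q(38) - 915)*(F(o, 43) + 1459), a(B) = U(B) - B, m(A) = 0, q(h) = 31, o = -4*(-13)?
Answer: 1322473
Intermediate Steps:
U(k) = 9 (U(k) = 4 + 5 = 9)
o = 52
F(p, s) = -6 + s
a(B) = 9 - B
j = -1322464 (j = (31 - 915)*((-6 + 43) + 1459) = -884*(37 + 1459) = -884*1496 = -1322464)
a(m(-1)) - j = (9 - 1*0) - 1*(-1322464) = (9 + 0) + 1322464 = 9 + 1322464 = 1322473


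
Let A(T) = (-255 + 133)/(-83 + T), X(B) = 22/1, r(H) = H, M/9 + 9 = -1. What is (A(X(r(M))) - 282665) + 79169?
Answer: -203494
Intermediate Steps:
M = -90 (M = -81 + 9*(-1) = -81 - 9 = -90)
X(B) = 22 (X(B) = 22*1 = 22)
A(T) = -122/(-83 + T)
(A(X(r(M))) - 282665) + 79169 = (-122/(-83 + 22) - 282665) + 79169 = (-122/(-61) - 282665) + 79169 = (-122*(-1/61) - 282665) + 79169 = (2 - 282665) + 79169 = -282663 + 79169 = -203494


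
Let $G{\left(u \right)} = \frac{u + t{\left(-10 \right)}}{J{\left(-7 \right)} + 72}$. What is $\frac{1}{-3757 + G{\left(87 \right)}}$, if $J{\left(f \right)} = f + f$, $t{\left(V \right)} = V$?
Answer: $- \frac{58}{217829} \approx -0.00026626$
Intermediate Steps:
$J{\left(f \right)} = 2 f$
$G{\left(u \right)} = - \frac{5}{29} + \frac{u}{58}$ ($G{\left(u \right)} = \frac{u - 10}{2 \left(-7\right) + 72} = \frac{-10 + u}{-14 + 72} = \frac{-10 + u}{58} = \left(-10 + u\right) \frac{1}{58} = - \frac{5}{29} + \frac{u}{58}$)
$\frac{1}{-3757 + G{\left(87 \right)}} = \frac{1}{-3757 + \left(- \frac{5}{29} + \frac{1}{58} \cdot 87\right)} = \frac{1}{-3757 + \left(- \frac{5}{29} + \frac{3}{2}\right)} = \frac{1}{-3757 + \frac{77}{58}} = \frac{1}{- \frac{217829}{58}} = - \frac{58}{217829}$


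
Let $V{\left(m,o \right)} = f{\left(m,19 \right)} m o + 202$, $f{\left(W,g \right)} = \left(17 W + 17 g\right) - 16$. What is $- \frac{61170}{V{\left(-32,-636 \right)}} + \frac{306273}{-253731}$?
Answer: $- \frac{243616991056}{203966823547} \approx -1.1944$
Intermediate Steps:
$f{\left(W,g \right)} = -16 + 17 W + 17 g$
$V{\left(m,o \right)} = 202 + m o \left(307 + 17 m\right)$ ($V{\left(m,o \right)} = \left(-16 + 17 m + 17 \cdot 19\right) m o + 202 = \left(-16 + 17 m + 323\right) m o + 202 = \left(307 + 17 m\right) m o + 202 = m \left(307 + 17 m\right) o + 202 = m o \left(307 + 17 m\right) + 202 = 202 + m o \left(307 + 17 m\right)$)
$- \frac{61170}{V{\left(-32,-636 \right)}} + \frac{306273}{-253731} = - \frac{61170}{202 - - 20352 \left(307 + 17 \left(-32\right)\right)} + \frac{306273}{-253731} = - \frac{61170}{202 - - 20352 \left(307 - 544\right)} + 306273 \left(- \frac{1}{253731}\right) = - \frac{61170}{202 - \left(-20352\right) \left(-237\right)} - \frac{102091}{84577} = - \frac{61170}{202 - 4823424} - \frac{102091}{84577} = - \frac{61170}{-4823222} - \frac{102091}{84577} = \left(-61170\right) \left(- \frac{1}{4823222}\right) - \frac{102091}{84577} = \frac{30585}{2411611} - \frac{102091}{84577} = - \frac{243616991056}{203966823547}$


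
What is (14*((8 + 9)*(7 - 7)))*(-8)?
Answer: 0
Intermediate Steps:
(14*((8 + 9)*(7 - 7)))*(-8) = (14*(17*0))*(-8) = (14*0)*(-8) = 0*(-8) = 0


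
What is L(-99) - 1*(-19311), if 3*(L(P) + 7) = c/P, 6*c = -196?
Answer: 17199962/891 ≈ 19304.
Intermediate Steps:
c = -98/3 (c = (1/6)*(-196) = -98/3 ≈ -32.667)
L(P) = -7 - 98/(9*P) (L(P) = -7 + (-98/(3*P))/3 = -7 - 98/(9*P))
L(-99) - 1*(-19311) = (-7 - 98/9/(-99)) - 1*(-19311) = (-7 - 98/9*(-1/99)) + 19311 = (-7 + 98/891) + 19311 = -6139/891 + 19311 = 17199962/891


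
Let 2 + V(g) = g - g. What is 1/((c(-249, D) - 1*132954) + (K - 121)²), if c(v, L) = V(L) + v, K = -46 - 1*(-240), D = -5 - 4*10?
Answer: -1/127876 ≈ -7.8201e-6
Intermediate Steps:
D = -45 (D = -5 - 40 = -45)
K = 194 (K = -46 + 240 = 194)
V(g) = -2 (V(g) = -2 + (g - g) = -2 + 0 = -2)
c(v, L) = -2 + v
1/((c(-249, D) - 1*132954) + (K - 121)²) = 1/(((-2 - 249) - 1*132954) + (194 - 121)²) = 1/((-251 - 132954) + 73²) = 1/(-133205 + 5329) = 1/(-127876) = -1/127876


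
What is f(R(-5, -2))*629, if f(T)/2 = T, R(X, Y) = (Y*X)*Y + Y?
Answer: -27676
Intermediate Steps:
R(X, Y) = Y + X*Y**2 (R(X, Y) = (X*Y)*Y + Y = X*Y**2 + Y = Y + X*Y**2)
f(T) = 2*T
f(R(-5, -2))*629 = (2*(-2*(1 - 5*(-2))))*629 = (2*(-2*(1 + 10)))*629 = (2*(-2*11))*629 = (2*(-22))*629 = -44*629 = -27676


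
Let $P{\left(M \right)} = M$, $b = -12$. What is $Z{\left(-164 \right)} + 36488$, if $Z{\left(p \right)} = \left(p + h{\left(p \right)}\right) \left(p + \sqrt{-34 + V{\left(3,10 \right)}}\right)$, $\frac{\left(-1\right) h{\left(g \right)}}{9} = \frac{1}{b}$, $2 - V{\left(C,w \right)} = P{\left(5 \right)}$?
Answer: $63261 - \frac{653 i \sqrt{37}}{4} \approx 63261.0 - 993.01 i$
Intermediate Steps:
$V{\left(C,w \right)} = -3$ ($V{\left(C,w \right)} = 2 - 5 = -3$)
$h{\left(g \right)} = \frac{3}{4}$ ($h{\left(g \right)} = - \frac{9}{-12} = \left(-9\right) \left(- \frac{1}{12}\right) = \frac{3}{4}$)
$Z{\left(p \right)} = \left(\frac{3}{4} + p\right) \left(p + i \sqrt{37}\right)$ ($Z{\left(p \right)} = \left(p + \frac{3}{4}\right) \left(p + \sqrt{-34 - 3}\right) = \left(\frac{3}{4} + p\right) \left(p + \sqrt{-37}\right) = \left(\frac{3}{4} + p\right) \left(p + i \sqrt{37}\right)$)
$Z{\left(-164 \right)} + 36488 = \left(\left(-164\right)^{2} + \frac{3}{4} \left(-164\right) + \frac{3 i \sqrt{37}}{4} + i \left(-164\right) \sqrt{37}\right) + 36488 = \left(26896 - 123 + \frac{3 i \sqrt{37}}{4} - 164 i \sqrt{37}\right) + 36488 = \left(26773 - \frac{653 i \sqrt{37}}{4}\right) + 36488 = 63261 - \frac{653 i \sqrt{37}}{4}$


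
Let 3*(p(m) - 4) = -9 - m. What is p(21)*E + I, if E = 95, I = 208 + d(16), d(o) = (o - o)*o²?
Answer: -362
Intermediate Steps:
d(o) = 0 (d(o) = 0*o² = 0)
p(m) = 1 - m/3 (p(m) = 4 + (-9 - m)/3 = 4 + (-3 - m/3) = 1 - m/3)
I = 208 (I = 208 + 0 = 208)
p(21)*E + I = (1 - ⅓*21)*95 + 208 = (1 - 7)*95 + 208 = -6*95 + 208 = -570 + 208 = -362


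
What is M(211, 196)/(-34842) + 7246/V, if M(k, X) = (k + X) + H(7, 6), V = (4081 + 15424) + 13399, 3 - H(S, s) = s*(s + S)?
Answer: 20128417/95536764 ≈ 0.21069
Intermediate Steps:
H(S, s) = 3 - s*(S + s) (H(S, s) = 3 - s*(s + S) = 3 - s*(S + s))
V = 32904 (V = 19505 + 13399 = 32904)
M(k, X) = -75 + X + k (M(k, X) = (k + X) + (3 - 1*6² - 1*7*6) = (X + k) + (3 - 1*36 - 42) = (X + k) + (3 - 36 - 42) = (X + k) - 75 = -75 + X + k)
M(211, 196)/(-34842) + 7246/V = (-75 + 196 + 211)/(-34842) + 7246/32904 = 332*(-1/34842) + 7246*(1/32904) = -166/17421 + 3623/16452 = 20128417/95536764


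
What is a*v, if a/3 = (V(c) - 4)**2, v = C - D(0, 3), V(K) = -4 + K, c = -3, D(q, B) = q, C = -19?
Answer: -6897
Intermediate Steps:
v = -19 (v = -19 - 1*0 = -19 + 0 = -19)
a = 363 (a = 3*((-4 - 3) - 4)**2 = 3*(-7 - 4)**2 = 3*(-11)**2 = 3*121 = 363)
a*v = 363*(-19) = -6897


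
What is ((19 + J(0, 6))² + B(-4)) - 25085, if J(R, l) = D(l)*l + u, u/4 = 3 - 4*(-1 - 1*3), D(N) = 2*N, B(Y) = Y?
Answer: 2800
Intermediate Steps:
u = 76 (u = 4*(3 - 4*(-1 - 1*3)) = 4*(3 - 4*(-1 - 3)) = 4*(3 - 4*(-4)) = 4*(3 + 16) = 4*19 = 76)
J(R, l) = 76 + 2*l² (J(R, l) = (2*l)*l + 76 = 2*l² + 76 = 76 + 2*l²)
((19 + J(0, 6))² + B(-4)) - 25085 = ((19 + (76 + 2*6²))² - 4) - 25085 = ((19 + (76 + 2*36))² - 4) - 25085 = ((19 + (76 + 72))² - 4) - 25085 = ((19 + 148)² - 4) - 25085 = (167² - 4) - 25085 = (27889 - 4) - 25085 = 27885 - 25085 = 2800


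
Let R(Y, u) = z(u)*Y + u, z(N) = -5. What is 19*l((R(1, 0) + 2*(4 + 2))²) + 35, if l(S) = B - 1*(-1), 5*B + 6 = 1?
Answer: 35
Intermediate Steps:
B = -1 (B = -6/5 + (⅕)*1 = -6/5 + ⅕ = -1)
R(Y, u) = u - 5*Y (R(Y, u) = -5*Y + u = u - 5*Y)
l(S) = 0 (l(S) = -1 - 1*(-1) = -1 + 1 = 0)
19*l((R(1, 0) + 2*(4 + 2))²) + 35 = 19*0 + 35 = 0 + 35 = 35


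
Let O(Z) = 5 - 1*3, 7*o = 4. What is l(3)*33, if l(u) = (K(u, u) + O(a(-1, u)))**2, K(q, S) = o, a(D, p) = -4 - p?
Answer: 10692/49 ≈ 218.20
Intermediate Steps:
o = 4/7 (o = (1/7)*4 = 4/7 ≈ 0.57143)
O(Z) = 2 (O(Z) = 5 - 3 = 2)
K(q, S) = 4/7
l(u) = 324/49 (l(u) = (4/7 + 2)**2 = (18/7)**2 = 324/49)
l(3)*33 = (324/49)*33 = 10692/49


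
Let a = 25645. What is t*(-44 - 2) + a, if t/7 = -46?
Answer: 40457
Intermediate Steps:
t = -322 (t = 7*(-46) = -322)
t*(-44 - 2) + a = -322*(-44 - 2) + 25645 = -322*(-46) + 25645 = 14812 + 25645 = 40457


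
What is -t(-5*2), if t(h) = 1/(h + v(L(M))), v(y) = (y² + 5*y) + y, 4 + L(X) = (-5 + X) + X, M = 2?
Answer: 1/15 ≈ 0.066667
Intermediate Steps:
L(X) = -9 + 2*X (L(X) = -4 + ((-5 + X) + X) = -4 + (-5 + 2*X) = -9 + 2*X)
v(y) = y² + 6*y
t(h) = 1/(-5 + h) (t(h) = 1/(h + (-9 + 2*2)*(6 + (-9 + 2*2))) = 1/(h + (-9 + 4)*(6 + (-9 + 4))) = 1/(h - 5*(6 - 5)) = 1/(h - 5*1) = 1/(h - 5) = 1/(-5 + h))
-t(-5*2) = -1/(-5 - 5*2) = -1/(-5 - 10) = -1/(-15) = -1*(-1/15) = 1/15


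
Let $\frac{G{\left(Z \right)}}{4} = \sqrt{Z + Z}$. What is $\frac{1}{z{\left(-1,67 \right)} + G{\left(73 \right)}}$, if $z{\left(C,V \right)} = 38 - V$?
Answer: $\frac{29}{1495} + \frac{4 \sqrt{146}}{1495} \approx 0.051727$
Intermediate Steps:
$G{\left(Z \right)} = 4 \sqrt{2} \sqrt{Z}$ ($G{\left(Z \right)} = 4 \sqrt{Z + Z} = 4 \sqrt{2 Z} = 4 \sqrt{2} \sqrt{Z}$)
$\frac{1}{z{\left(-1,67 \right)} + G{\left(73 \right)}} = \frac{1}{\left(38 - 67\right) + 4 \sqrt{2} \sqrt{73}} = \frac{1}{\left(38 - 67\right) + 4 \sqrt{146}} = \frac{1}{-29 + 4 \sqrt{146}}$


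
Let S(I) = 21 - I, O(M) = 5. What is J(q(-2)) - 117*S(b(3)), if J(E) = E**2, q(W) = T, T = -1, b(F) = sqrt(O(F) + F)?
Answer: -2456 + 234*sqrt(2) ≈ -2125.1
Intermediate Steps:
b(F) = sqrt(5 + F)
q(W) = -1
J(q(-2)) - 117*S(b(3)) = (-1)**2 - 117*(21 - sqrt(5 + 3)) = 1 - 117*(21 - sqrt(8)) = 1 - 117*(21 - 2*sqrt(2)) = 1 + (-2457 + 234*sqrt(2)) = -2456 + 234*sqrt(2)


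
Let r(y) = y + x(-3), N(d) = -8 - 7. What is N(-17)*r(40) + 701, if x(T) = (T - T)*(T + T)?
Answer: 101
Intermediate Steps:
N(d) = -15
x(T) = 0 (x(T) = 0*(2*T) = 0)
r(y) = y (r(y) = y + 0 = y)
N(-17)*r(40) + 701 = -15*40 + 701 = -600 + 701 = 101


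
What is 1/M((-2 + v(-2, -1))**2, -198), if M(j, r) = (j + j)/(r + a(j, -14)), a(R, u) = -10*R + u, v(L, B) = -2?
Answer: -93/8 ≈ -11.625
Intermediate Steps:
a(R, u) = u - 10*R
M(j, r) = 2*j/(-14 + r - 10*j) (M(j, r) = (j + j)/(r + (-14 - 10*j)) = (2*j)/(-14 + r - 10*j) = 2*j/(-14 + r - 10*j))
1/M((-2 + v(-2, -1))**2, -198) = 1/(2*(-2 - 2)**2/(-14 - 198 - 10*(-2 - 2)**2)) = 1/(2*(-4)**2/(-14 - 198 - 10*(-4)**2)) = 1/(2*16/(-14 - 198 - 10*16)) = 1/(2*16/(-14 - 198 - 160)) = 1/(2*16/(-372)) = 1/(2*16*(-1/372)) = 1/(-8/93) = -93/8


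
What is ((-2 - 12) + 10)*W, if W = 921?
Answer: -3684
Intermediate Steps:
((-2 - 12) + 10)*W = ((-2 - 12) + 10)*921 = (-14 + 10)*921 = -4*921 = -3684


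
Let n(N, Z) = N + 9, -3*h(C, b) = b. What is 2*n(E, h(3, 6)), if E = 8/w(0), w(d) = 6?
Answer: 62/3 ≈ 20.667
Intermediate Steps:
h(C, b) = -b/3
E = 4/3 (E = 8/6 = 8*(⅙) = 4/3 ≈ 1.3333)
n(N, Z) = 9 + N
2*n(E, h(3, 6)) = 2*(9 + 4/3) = 2*(31/3) = 62/3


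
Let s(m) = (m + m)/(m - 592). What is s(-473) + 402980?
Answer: 429174646/1065 ≈ 4.0298e+5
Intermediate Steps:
s(m) = 2*m/(-592 + m) (s(m) = (2*m)/(-592 + m) = 2*m/(-592 + m))
s(-473) + 402980 = 2*(-473)/(-592 - 473) + 402980 = 2*(-473)/(-1065) + 402980 = 2*(-473)*(-1/1065) + 402980 = 946/1065 + 402980 = 429174646/1065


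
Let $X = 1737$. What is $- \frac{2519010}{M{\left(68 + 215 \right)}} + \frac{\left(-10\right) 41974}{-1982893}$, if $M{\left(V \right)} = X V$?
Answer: $- \frac{532066142710}{108303632767} \approx -4.9127$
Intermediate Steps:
$M{\left(V \right)} = 1737 V$
$- \frac{2519010}{M{\left(68 + 215 \right)}} + \frac{\left(-10\right) 41974}{-1982893} = - \frac{2519010}{1737 \left(68 + 215\right)} + \frac{\left(-10\right) 41974}{-1982893} = - \frac{2519010}{1737 \cdot 283} - - \frac{419740}{1982893} = - \frac{2519010}{491571} + \frac{419740}{1982893} = \left(-2519010\right) \frac{1}{491571} + \frac{419740}{1982893} = - \frac{279890}{54619} + \frac{419740}{1982893} = - \frac{532066142710}{108303632767}$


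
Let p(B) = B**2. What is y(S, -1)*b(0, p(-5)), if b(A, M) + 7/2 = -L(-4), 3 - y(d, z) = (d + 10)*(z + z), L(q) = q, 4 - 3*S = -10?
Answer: 97/6 ≈ 16.167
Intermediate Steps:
S = 14/3 (S = 4/3 - 1/3*(-10) = 4/3 + 10/3 = 14/3 ≈ 4.6667)
y(d, z) = 3 - 2*z*(10 + d) (y(d, z) = 3 - (d + 10)*(z + z) = 3 - (10 + d)*2*z = 3 - 2*z*(10 + d))
b(A, M) = 1/2 (b(A, M) = -7/2 - 1*(-4) = -7/2 + 4 = 1/2)
y(S, -1)*b(0, p(-5)) = (3 - 20*(-1) - 2*14/3*(-1))*(1/2) = (3 + 20 + 28/3)*(1/2) = (97/3)*(1/2) = 97/6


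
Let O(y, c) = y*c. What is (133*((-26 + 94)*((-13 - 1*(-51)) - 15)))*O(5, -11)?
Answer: -11440660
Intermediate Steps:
O(y, c) = c*y
(133*((-26 + 94)*((-13 - 1*(-51)) - 15)))*O(5, -11) = (133*((-26 + 94)*((-13 - 1*(-51)) - 15)))*(-11*5) = (133*(68*((-13 + 51) - 15)))*(-55) = (133*(68*(38 - 15)))*(-55) = (133*(68*23))*(-55) = (133*1564)*(-55) = 208012*(-55) = -11440660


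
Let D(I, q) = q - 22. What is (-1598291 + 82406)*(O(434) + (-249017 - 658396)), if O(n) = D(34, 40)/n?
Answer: 42641544471660/31 ≈ 1.3755e+12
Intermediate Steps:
D(I, q) = -22 + q
O(n) = 18/n (O(n) = (-22 + 40)/n = 18/n)
(-1598291 + 82406)*(O(434) + (-249017 - 658396)) = (-1598291 + 82406)*(18/434 + (-249017 - 658396)) = -1515885*(18*(1/434) - 907413) = -1515885*(9/217 - 907413) = -1515885*(-196908612/217) = 42641544471660/31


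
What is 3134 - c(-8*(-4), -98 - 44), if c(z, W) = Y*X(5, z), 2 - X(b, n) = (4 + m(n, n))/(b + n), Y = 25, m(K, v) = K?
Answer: 115008/37 ≈ 3108.3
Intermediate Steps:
X(b, n) = 2 - (4 + n)/(b + n)
c(z, W) = 25*(6 + z)/(5 + z) (c(z, W) = 25*((-4 + z + 2*5)/(5 + z)) = 25*((-4 + z + 10)/(5 + z)) = 25*((6 + z)/(5 + z)) = 25*(6 + z)/(5 + z))
3134 - c(-8*(-4), -98 - 44) = 3134 - 25*(6 - 8*(-4))/(5 - 8*(-4)) = 3134 - 25*(6 + 32)/(5 + 32) = 3134 - 25*38/37 = 3134 - 1*950/37 = 3134 - 950/37 = 115008/37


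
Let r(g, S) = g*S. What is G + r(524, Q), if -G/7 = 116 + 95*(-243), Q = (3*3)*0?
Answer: 160783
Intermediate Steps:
Q = 0 (Q = 9*0 = 0)
r(g, S) = S*g
G = 160783 (G = -7*(116 + 95*(-243)) = -7*(116 - 23085) = -7*(-22969) = 160783)
G + r(524, Q) = 160783 + 0*524 = 160783 + 0 = 160783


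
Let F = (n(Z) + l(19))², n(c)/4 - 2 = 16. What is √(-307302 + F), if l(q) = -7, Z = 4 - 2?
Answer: I*√303077 ≈ 550.52*I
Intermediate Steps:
Z = 2
n(c) = 72 (n(c) = 8 + 4*16 = 8 + 64 = 72)
F = 4225 (F = (72 - 7)² = 65² = 4225)
√(-307302 + F) = √(-307302 + 4225) = √(-303077) = I*√303077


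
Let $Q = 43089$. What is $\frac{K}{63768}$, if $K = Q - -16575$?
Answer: $\frac{2486}{2657} \approx 0.93564$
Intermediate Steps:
$K = 59664$ ($K = 43089 - -16575 = 43089 + 16575 = 59664$)
$\frac{K}{63768} = \frac{59664}{63768} = 59664 \cdot \frac{1}{63768} = \frac{2486}{2657}$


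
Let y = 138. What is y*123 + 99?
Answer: 17073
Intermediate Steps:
y*123 + 99 = 138*123 + 99 = 16974 + 99 = 17073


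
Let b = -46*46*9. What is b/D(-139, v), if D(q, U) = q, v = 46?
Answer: 19044/139 ≈ 137.01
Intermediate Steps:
b = -19044 (b = -2116*9 = -19044)
b/D(-139, v) = -19044/(-139) = -19044*(-1/139) = 19044/139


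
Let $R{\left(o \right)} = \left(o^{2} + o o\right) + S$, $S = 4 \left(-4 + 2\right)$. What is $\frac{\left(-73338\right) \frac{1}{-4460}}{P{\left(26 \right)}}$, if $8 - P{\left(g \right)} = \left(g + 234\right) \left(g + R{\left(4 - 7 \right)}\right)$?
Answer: $- \frac{36669}{20854960} \approx -0.0017583$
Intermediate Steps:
$S = -8$ ($S = 4 \left(-2\right) = -8$)
$R{\left(o \right)} = -8 + 2 o^{2}$ ($R{\left(o \right)} = \left(o^{2} + o o\right) - 8 = \left(o^{2} + o^{2}\right) - 8 = 2 o^{2} - 8 = -8 + 2 o^{2}$)
$P{\left(g \right)} = 8 - \left(10 + g\right) \left(234 + g\right)$ ($P{\left(g \right)} = 8 - \left(g + 234\right) \left(g - \left(8 - 2 \left(4 - 7\right)^{2}\right)\right) = 8 - \left(234 + g\right) \left(g - \left(8 - 2 \left(4 - 7\right)^{2}\right)\right) = 8 - \left(234 + g\right) \left(g - \left(8 - 2 \left(-3\right)^{2}\right)\right) = 8 - \left(234 + g\right) \left(g + \left(-8 + 2 \cdot 9\right)\right) = 8 - \left(234 + g\right) \left(g + \left(-8 + 18\right)\right) = 8 - \left(234 + g\right) \left(g + 10\right) = 8 - \left(234 + g\right) \left(10 + g\right) = 8 - \left(10 + g\right) \left(234 + g\right)$)
$\frac{\left(-73338\right) \frac{1}{-4460}}{P{\left(26 \right)}} = \frac{\left(-73338\right) \frac{1}{-4460}}{-2332 - 26^{2} - 6344} = \frac{\left(-73338\right) \left(- \frac{1}{4460}\right)}{-2332 - 676 - 6344} = \frac{36669}{2230 \left(-2332 - 676 - 6344\right)} = \frac{36669}{2230 \left(-9352\right)} = \frac{36669}{2230} \left(- \frac{1}{9352}\right) = - \frac{36669}{20854960}$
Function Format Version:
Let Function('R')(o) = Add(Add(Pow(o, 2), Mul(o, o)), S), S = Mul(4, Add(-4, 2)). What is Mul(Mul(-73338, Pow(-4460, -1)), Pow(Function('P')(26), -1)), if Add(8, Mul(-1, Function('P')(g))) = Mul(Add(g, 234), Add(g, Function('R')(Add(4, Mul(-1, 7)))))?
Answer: Rational(-36669, 20854960) ≈ -0.0017583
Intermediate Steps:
S = -8 (S = Mul(4, -2) = -8)
Function('R')(o) = Add(-8, Mul(2, Pow(o, 2))) (Function('R')(o) = Add(Add(Pow(o, 2), Mul(o, o)), -8) = Add(Add(Pow(o, 2), Pow(o, 2)), -8) = Add(Mul(2, Pow(o, 2)), -8) = Add(-8, Mul(2, Pow(o, 2))))
Function('P')(g) = Add(8, Mul(-1, Add(10, g), Add(234, g))) (Function('P')(g) = Add(8, Mul(-1, Mul(Add(g, 234), Add(g, Add(-8, Mul(2, Pow(Add(4, Mul(-1, 7)), 2))))))) = Add(8, Mul(-1, Mul(Add(234, g), Add(g, Add(-8, Mul(2, Pow(Add(4, -7), 2))))))) = Add(8, Mul(-1, Mul(Add(234, g), Add(g, Add(-8, Mul(2, Pow(-3, 2))))))) = Add(8, Mul(-1, Mul(Add(234, g), Add(g, Add(-8, Mul(2, 9)))))) = Add(8, Mul(-1, Mul(Add(234, g), Add(g, Add(-8, 18))))) = Add(8, Mul(-1, Mul(Add(234, g), Add(g, 10)))) = Add(8, Mul(-1, Mul(Add(234, g), Add(10, g)))) = Add(8, Mul(-1, Mul(Add(10, g), Add(234, g)))) = Add(8, Mul(-1, Add(10, g), Add(234, g))))
Mul(Mul(-73338, Pow(-4460, -1)), Pow(Function('P')(26), -1)) = Mul(Mul(-73338, Pow(-4460, -1)), Pow(Add(-2332, Mul(-1, Pow(26, 2)), Mul(-244, 26)), -1)) = Mul(Mul(-73338, Rational(-1, 4460)), Pow(Add(-2332, Mul(-1, 676), -6344), -1)) = Mul(Rational(36669, 2230), Pow(Add(-2332, -676, -6344), -1)) = Mul(Rational(36669, 2230), Pow(-9352, -1)) = Mul(Rational(36669, 2230), Rational(-1, 9352)) = Rational(-36669, 20854960)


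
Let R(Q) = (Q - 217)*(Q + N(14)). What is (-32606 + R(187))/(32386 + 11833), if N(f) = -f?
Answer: -37796/44219 ≈ -0.85475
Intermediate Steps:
R(Q) = (-217 + Q)*(-14 + Q) (R(Q) = (Q - 217)*(Q - 1*14) = (-217 + Q)*(Q - 14) = (-217 + Q)*(-14 + Q))
(-32606 + R(187))/(32386 + 11833) = (-32606 + (3038 + 187² - 231*187))/(32386 + 11833) = (-32606 + (3038 + 34969 - 43197))/44219 = (-32606 - 5190)*(1/44219) = -37796*1/44219 = -37796/44219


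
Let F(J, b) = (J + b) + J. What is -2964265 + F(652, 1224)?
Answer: -2961737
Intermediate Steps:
F(J, b) = b + 2*J
-2964265 + F(652, 1224) = -2964265 + (1224 + 2*652) = -2964265 + (1224 + 1304) = -2964265 + 2528 = -2961737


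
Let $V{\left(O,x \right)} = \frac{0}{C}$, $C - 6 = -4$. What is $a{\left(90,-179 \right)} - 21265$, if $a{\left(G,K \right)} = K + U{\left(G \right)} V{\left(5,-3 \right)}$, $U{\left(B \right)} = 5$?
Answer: $-21444$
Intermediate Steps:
$C = 2$ ($C = 6 - 4 = 2$)
$V{\left(O,x \right)} = 0$ ($V{\left(O,x \right)} = \frac{0}{2} = 0 \cdot \frac{1}{2} = 0$)
$a{\left(G,K \right)} = K$ ($a{\left(G,K \right)} = K + 5 \cdot 0 = K + 0 = K$)
$a{\left(90,-179 \right)} - 21265 = -179 - 21265 = -21444$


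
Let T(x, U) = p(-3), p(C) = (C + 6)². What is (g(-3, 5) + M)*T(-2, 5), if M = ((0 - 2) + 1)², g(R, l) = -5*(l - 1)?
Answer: -171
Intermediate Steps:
p(C) = (6 + C)²
T(x, U) = 9 (T(x, U) = (6 - 3)² = 3² = 9)
g(R, l) = 5 - 5*l (g(R, l) = -5*(-1 + l) = 5 - 5*l)
M = 1 (M = (-2 + 1)² = (-1)² = 1)
(g(-3, 5) + M)*T(-2, 5) = ((5 - 5*5) + 1)*9 = ((5 - 25) + 1)*9 = (-20 + 1)*9 = -19*9 = -171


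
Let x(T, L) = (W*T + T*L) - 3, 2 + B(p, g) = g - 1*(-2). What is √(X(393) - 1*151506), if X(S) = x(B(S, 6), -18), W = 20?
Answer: 3*I*√16833 ≈ 389.23*I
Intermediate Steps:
B(p, g) = g (B(p, g) = -2 + (g - 1*(-2)) = -2 + (g + 2) = -2 + (2 + g) = g)
x(T, L) = -3 + 20*T + L*T (x(T, L) = (20*T + T*L) - 3 = (20*T + L*T) - 3 = -3 + 20*T + L*T)
X(S) = 9 (X(S) = -3 + 20*6 - 18*6 = -3 + 120 - 108 = 9)
√(X(393) - 1*151506) = √(9 - 1*151506) = √(9 - 151506) = √(-151497) = 3*I*√16833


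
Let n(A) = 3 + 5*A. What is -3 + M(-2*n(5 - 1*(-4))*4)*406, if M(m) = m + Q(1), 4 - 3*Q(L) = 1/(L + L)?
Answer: -466300/3 ≈ -1.5543e+5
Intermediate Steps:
Q(L) = 4/3 - 1/(6*L) (Q(L) = 4/3 - 1/(3*(L + L)) = 4/3 - 1/(2*L)/3 = 4/3 - 1/(6*L))
M(m) = 7/6 + m (M(m) = m + (⅙)*(-1 + 8*1)/1 = m + (⅙)*1*(-1 + 8) = m + (⅙)*1*7 = m + 7/6 = 7/6 + m)
-3 + M(-2*n(5 - 1*(-4))*4)*406 = -3 + (7/6 - 2*(3 + 5*(5 - 1*(-4)))*4)*406 = -3 + (7/6 - 2*(3 + 5*(5 + 4))*4)*406 = -3 + (7/6 - 2*(3 + 5*9)*4)*406 = -3 + (7/6 - 2*(3 + 45)*4)*406 = -3 + (7/6 - 2*48*4)*406 = -3 + (7/6 - 96*4)*406 = -3 + (7/6 - 384)*406 = -3 - 2297/6*406 = -3 - 466291/3 = -466300/3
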